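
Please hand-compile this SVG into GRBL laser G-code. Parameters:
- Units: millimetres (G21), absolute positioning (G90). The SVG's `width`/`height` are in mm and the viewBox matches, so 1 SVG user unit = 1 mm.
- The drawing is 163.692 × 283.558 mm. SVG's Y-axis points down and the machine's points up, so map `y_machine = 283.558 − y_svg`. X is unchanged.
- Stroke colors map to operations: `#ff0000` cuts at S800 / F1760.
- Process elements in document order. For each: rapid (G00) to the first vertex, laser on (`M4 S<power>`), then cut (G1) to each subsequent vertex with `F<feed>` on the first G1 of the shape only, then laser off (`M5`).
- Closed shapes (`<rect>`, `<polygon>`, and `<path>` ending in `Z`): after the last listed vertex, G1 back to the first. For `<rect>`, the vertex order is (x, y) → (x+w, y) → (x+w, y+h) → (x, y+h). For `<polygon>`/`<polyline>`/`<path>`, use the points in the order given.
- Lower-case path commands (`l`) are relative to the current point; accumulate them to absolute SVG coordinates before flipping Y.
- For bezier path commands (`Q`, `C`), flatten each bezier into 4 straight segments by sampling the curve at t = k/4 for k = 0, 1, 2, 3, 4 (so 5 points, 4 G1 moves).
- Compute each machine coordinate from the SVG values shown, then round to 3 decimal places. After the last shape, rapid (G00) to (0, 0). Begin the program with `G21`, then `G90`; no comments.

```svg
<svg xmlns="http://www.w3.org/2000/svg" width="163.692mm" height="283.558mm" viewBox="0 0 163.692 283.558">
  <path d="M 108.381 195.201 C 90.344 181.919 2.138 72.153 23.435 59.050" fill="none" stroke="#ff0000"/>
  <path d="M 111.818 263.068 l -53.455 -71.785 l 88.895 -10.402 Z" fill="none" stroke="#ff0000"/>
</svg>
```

G21
G90
G00 X108.381 Y88.357
M4 S800
G1 X84.504 Y113.391 F1760
G1 X51.158 Y156.500
G1 X25.187 Y199.574
G1 X23.435 Y224.508
M5
G00 X111.818 Y20.490
M4 S800
G1 X58.363 Y92.275 F1760
G1 X147.258 Y102.677
G1 X111.818 Y20.490
M5
G00 X0.000 Y0.000

viewBox `0 0 163.692 283.558` with mm width/height → 1 unit = 1 mm. Flip: y_m = 283.558 − y_svg.

**Shape 1** — `<path>` cubic bezier, stroke `#ff0000` → cut (S800, F1760). Control points (SVG): P0=(108.381,195.201), P1=(90.344,181.919), P2=(2.138,72.153), P3=(23.435,59.050); sampled at t=k/4. Machine vertices: (108.381,88.357) → (84.504,113.391) → (51.158,156.500) → (25.187,199.574) → (23.435,224.508). Open path.

**Shape 2** — `<path>` regular polygon, stroke `#ff0000` → cut (S800, F1760). Machine vertices: (111.818,20.490) → (58.363,92.275) → (147.258,102.677) → (111.818,20.490). Closed: final G1 returns to the first vertex.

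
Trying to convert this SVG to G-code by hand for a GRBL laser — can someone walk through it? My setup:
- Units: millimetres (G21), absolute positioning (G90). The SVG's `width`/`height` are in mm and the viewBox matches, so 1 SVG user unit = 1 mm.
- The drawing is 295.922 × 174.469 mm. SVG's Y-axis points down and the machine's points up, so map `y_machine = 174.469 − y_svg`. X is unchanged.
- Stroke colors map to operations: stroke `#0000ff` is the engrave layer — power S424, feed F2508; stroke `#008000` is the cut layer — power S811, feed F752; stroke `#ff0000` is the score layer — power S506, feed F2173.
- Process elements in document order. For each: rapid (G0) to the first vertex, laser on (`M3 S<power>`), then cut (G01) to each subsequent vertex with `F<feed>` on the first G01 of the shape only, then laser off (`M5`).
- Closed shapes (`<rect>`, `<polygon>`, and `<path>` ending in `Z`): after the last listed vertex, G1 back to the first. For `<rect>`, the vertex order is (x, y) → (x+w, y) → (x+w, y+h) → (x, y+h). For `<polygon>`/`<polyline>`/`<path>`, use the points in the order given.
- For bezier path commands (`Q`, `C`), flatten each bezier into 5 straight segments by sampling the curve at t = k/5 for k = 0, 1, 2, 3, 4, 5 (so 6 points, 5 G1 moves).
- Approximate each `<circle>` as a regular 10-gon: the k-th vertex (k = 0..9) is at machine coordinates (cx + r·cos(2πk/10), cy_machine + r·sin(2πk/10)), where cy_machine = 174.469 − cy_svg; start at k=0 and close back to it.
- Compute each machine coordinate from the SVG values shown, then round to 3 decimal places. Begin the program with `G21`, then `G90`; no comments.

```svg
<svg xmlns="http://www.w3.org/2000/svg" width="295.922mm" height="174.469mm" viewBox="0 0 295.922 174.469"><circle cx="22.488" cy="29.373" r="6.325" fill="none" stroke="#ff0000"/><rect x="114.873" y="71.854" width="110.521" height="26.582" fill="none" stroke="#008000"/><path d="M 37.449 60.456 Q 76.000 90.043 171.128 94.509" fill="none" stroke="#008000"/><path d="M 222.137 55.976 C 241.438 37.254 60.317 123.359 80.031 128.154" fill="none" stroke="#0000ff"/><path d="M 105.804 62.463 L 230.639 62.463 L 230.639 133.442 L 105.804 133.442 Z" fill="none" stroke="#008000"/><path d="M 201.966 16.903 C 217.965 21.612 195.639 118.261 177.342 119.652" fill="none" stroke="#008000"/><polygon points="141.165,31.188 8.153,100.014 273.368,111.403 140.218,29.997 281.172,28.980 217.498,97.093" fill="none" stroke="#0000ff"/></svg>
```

G21
G90
G0 X28.813 Y145.096
M3 S506
G01 X27.605 Y148.814 F2173
G01 X24.443 Y151.111
G01 X20.533 Y151.111
G01 X17.371 Y148.814
G01 X16.163 Y145.096
G01 X17.371 Y141.378
G01 X20.533 Y139.081
G01 X24.443 Y139.081
G01 X27.605 Y141.378
G01 X28.813 Y145.096
M5
G0 X114.873 Y102.615
M3 S811
G01 X225.394 Y102.615 F752
G01 X225.394 Y76.033
G01 X114.873 Y76.033
G01 X114.873 Y102.615
M5
G0 X37.449 Y114.013
M3 S811
G01 X55.132 Y103.183 F752
G01 X77.342 Y94.363
G01 X104.078 Y87.552
G01 X135.340 Y82.751
G01 X171.128 Y79.960
M5
G0 X222.137 Y118.493
M3 S424
G01 X212.877 Y118.636 F2508
G01 X174.776 Y102.555
G01 X127.095 Y79.185
G01 X89.093 Y57.460
G01 X80.031 Y46.315
M5
G0 X105.804 Y112.006
M3 S811
G01 X230.639 Y112.006 F752
G01 X230.639 Y41.027
G01 X105.804 Y41.027
G01 X105.804 Y112.006
M5
G0 X201.966 Y157.566
M3 S811
G01 X207.305 Y145.205 F752
G01 X205.479 Y119.765
G01 X198.522 Y90.229
G01 X188.465 Y65.585
G01 X177.342 Y54.817
M5
G0 X141.165 Y143.281
M3 S424
G01 X8.153 Y74.455 F2508
G01 X273.368 Y63.066
G01 X140.218 Y144.472
G01 X281.172 Y145.489
G01 X217.498 Y77.376
G01 X141.165 Y143.281
M5

viewBox `0 0 295.922 174.469` with mm width/height → 1 unit = 1 mm. Flip: y_m = 174.469 − y_svg.

**Shape 1** — `<circle>` circle, stroke `#ff0000` → score (S506, F2173). Machine vertices: (28.813,145.096) → (27.605,148.814) → (24.443,151.111) → (20.533,151.111) → (17.371,148.814) → (16.163,145.096) → (17.371,141.378) → (20.533,139.081) → (24.443,139.081) → (27.605,141.378) → (28.813,145.096). Closed: final G1 returns to the first vertex.

**Shape 2** — `<rect>` rectangle, stroke `#008000` → cut (S811, F752). Machine vertices: (114.873,102.615) → (225.394,102.615) → (225.394,76.033) → (114.873,76.033) → (114.873,102.615). Closed: final G1 returns to the first vertex.

**Shape 3** — `<path>` quadratic bezier, stroke `#008000` → cut (S811, F752). Control points (SVG): P0=(37.449,60.456), P1=(76.000,90.043), P2=(171.128,94.509); sampled at t=k/5. Machine vertices: (37.449,114.013) → (55.132,103.183) → (77.342,94.363) → (104.078,87.552) → (135.340,82.751) → (171.128,79.960). Open path.

**Shape 4** — `<path>` cubic bezier, stroke `#0000ff` → engrave (S424, F2508). Control points (SVG): P0=(222.137,55.976), P1=(241.438,37.254), P2=(60.317,123.359), P3=(80.031,128.154); sampled at t=k/5. Machine vertices: (222.137,118.493) → (212.877,118.636) → (174.776,102.555) → (127.095,79.185) → (89.093,57.460) → (80.031,46.315). Open path.

**Shape 5** — `<path>` rectangle, stroke `#008000` → cut (S811, F752). Machine vertices: (105.804,112.006) → (230.639,112.006) → (230.639,41.027) → (105.804,41.027) → (105.804,112.006). Closed: final G1 returns to the first vertex.

**Shape 6** — `<path>` cubic bezier, stroke `#008000` → cut (S811, F752). Control points (SVG): P0=(201.966,16.903), P1=(217.965,21.612), P2=(195.639,118.261), P3=(177.342,119.652); sampled at t=k/5. Machine vertices: (201.966,157.566) → (207.305,145.205) → (205.479,119.765) → (198.522,90.229) → (188.465,65.585) → (177.342,54.817). Open path.

**Shape 7** — `<polygon>` closed polygon, stroke `#0000ff` → engrave (S424, F2508). Machine vertices: (141.165,143.281) → (8.153,74.455) → (273.368,63.066) → (140.218,144.472) → (281.172,145.489) → (217.498,77.376) → (141.165,143.281). Closed: final G1 returns to the first vertex.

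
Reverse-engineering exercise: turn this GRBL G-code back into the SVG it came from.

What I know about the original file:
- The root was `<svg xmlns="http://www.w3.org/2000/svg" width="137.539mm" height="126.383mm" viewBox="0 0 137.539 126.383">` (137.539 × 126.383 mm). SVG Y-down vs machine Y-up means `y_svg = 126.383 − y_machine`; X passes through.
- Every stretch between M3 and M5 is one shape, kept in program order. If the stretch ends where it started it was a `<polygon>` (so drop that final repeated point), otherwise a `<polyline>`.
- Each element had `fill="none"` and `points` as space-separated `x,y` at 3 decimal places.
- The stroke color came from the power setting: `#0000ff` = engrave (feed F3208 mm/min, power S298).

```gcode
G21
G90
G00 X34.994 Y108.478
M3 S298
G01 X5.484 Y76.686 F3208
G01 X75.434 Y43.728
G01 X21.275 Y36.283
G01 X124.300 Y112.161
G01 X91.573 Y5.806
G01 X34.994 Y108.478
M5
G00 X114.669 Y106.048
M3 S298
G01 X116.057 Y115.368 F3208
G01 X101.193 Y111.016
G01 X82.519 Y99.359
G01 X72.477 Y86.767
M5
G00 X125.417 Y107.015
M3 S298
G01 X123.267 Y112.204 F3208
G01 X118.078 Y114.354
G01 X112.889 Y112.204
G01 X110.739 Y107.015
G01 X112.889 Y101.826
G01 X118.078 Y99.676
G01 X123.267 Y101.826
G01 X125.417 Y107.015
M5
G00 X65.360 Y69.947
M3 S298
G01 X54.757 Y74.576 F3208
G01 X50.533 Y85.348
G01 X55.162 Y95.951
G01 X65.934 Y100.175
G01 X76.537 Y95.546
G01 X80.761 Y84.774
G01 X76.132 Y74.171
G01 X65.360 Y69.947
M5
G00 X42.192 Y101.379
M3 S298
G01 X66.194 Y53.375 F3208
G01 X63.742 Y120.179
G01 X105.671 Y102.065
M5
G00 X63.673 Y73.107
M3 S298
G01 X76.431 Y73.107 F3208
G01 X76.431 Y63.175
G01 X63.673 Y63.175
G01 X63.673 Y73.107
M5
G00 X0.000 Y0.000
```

Machine Y-up, SVG Y-down with viewBox height 126.383, so y_svg = 126.383 − y_machine; X carries over. Every run uses S298, so all elements get stroke `#0000ff` (engrave).

Run 1: The run returns to its start, so emit a `<polygon>` with points (Y-flipped): 34.994,17.905 5.484,49.697 75.434,82.655 21.275,90.100 124.300,14.222 91.573,120.577.

Run 2: The run is open, so emit a `<polyline>` with points (Y-flipped): 114.669,20.335 116.057,11.015 101.193,15.367 82.519,27.024 72.477,39.616.

Run 3: The run returns to its start, so emit a `<polygon>` with points (Y-flipped): 125.417,19.368 123.267,14.179 118.078,12.029 112.889,14.179 110.739,19.368 112.889,24.557 118.078,26.707 123.267,24.557.

Run 4: The run returns to its start, so emit a `<polygon>` with points (Y-flipped): 65.360,56.436 54.757,51.807 50.533,41.035 55.162,30.432 65.934,26.208 76.537,30.837 80.761,41.609 76.132,52.212.

Run 5: The run is open, so emit a `<polyline>` with points (Y-flipped): 42.192,25.004 66.194,73.008 63.742,6.204 105.671,24.318.

Run 6: The run returns to its start, so emit a `<polygon>` with points (Y-flipped): 63.673,53.276 76.431,53.276 76.431,63.208 63.673,63.208.

<svg xmlns="http://www.w3.org/2000/svg" width="137.539mm" height="126.383mm" viewBox="0 0 137.539 126.383">
  <polygon points="34.994,17.905 5.484,49.697 75.434,82.655 21.275,90.100 124.300,14.222 91.573,120.577" fill="none" stroke="#0000ff"/>
  <polyline points="114.669,20.335 116.057,11.015 101.193,15.367 82.519,27.024 72.477,39.616" fill="none" stroke="#0000ff"/>
  <polygon points="125.417,19.368 123.267,14.179 118.078,12.029 112.889,14.179 110.739,19.368 112.889,24.557 118.078,26.707 123.267,24.557" fill="none" stroke="#0000ff"/>
  <polygon points="65.360,56.436 54.757,51.807 50.533,41.035 55.162,30.432 65.934,26.208 76.537,30.837 80.761,41.609 76.132,52.212" fill="none" stroke="#0000ff"/>
  <polyline points="42.192,25.004 66.194,73.008 63.742,6.204 105.671,24.318" fill="none" stroke="#0000ff"/>
  <polygon points="63.673,53.276 76.431,53.276 76.431,63.208 63.673,63.208" fill="none" stroke="#0000ff"/>
</svg>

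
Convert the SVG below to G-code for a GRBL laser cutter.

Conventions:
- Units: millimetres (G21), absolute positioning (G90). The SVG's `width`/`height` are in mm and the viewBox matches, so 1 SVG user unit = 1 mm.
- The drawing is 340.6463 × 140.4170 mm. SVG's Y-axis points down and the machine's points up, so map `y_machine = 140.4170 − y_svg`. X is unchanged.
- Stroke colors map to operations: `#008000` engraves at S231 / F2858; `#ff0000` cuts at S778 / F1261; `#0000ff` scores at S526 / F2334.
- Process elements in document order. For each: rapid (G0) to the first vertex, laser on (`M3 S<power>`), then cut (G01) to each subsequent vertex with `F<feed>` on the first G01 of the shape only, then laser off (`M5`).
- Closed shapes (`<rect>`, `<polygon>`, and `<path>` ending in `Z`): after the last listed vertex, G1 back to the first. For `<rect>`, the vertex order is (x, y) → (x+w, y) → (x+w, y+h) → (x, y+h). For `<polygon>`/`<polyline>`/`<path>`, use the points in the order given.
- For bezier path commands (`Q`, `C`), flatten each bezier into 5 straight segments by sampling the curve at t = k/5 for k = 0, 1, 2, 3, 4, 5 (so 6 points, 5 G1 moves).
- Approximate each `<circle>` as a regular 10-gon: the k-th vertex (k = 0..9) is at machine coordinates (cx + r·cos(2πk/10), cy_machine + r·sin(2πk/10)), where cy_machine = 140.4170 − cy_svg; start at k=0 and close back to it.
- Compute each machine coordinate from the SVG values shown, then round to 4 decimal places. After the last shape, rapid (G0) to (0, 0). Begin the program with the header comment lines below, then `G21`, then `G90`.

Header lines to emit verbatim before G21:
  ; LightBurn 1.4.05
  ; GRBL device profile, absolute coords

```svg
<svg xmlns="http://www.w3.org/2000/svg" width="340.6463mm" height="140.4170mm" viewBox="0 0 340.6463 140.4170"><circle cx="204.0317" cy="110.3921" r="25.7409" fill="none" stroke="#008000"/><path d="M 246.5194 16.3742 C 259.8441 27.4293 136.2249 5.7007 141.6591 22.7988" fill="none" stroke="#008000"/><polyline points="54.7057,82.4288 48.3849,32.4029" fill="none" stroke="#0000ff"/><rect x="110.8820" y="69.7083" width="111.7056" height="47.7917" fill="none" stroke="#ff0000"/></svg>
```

Since the viewBox matches the mm dimensions, user units are millimetres directly. The only transform is the Y-flip y_m = 140.4170 − y_svg.

Shape 1 is a circle drawn with `<circle>`. Its stroke #008000 means engrave at S231, F2858. After flipping Y the toolpath is (229.7726,30.0249) → (224.8565,45.1550) → (211.9861,54.5060) → (196.0773,54.5060) → (183.2069,45.1550) → (178.2908,30.0249) → (183.2069,14.8948) → (196.0773,5.5438) → (211.9861,5.5438) → (224.8565,14.8948) → (229.7726,30.0249), returning to the start.

Shape 2 is a cubic bezier drawn with `<path>`. Its stroke #008000 means engrave at S231, F2858. After flipping Y the toolpath is (246.5194,124.0428) → (240.2089,120.7709) → (213.7998,121.9298) → (180.0599,124.0822) → (151.7570,123.7907) → (141.6591,117.6182).

Shape 3 is a line segment drawn with `<polyline>`. Its stroke #0000ff means score at S526, F2334. After flipping Y the toolpath is (54.7057,57.9882) → (48.3849,108.0141).

Shape 4 is a rectangle drawn with `<rect>`. Its stroke #ff0000 means cut at S778, F1261. After flipping Y the toolpath is (110.8820,70.7087) → (222.5876,70.7087) → (222.5876,22.9170) → (110.8820,22.9170) → (110.8820,70.7087), returning to the start.

; LightBurn 1.4.05
; GRBL device profile, absolute coords
G21
G90
G0 X229.7726 Y30.0249
M3 S231
G01 X224.8565 Y45.1550 F2858
G01 X211.9861 Y54.5060
G01 X196.0773 Y54.5060
G01 X183.2069 Y45.1550
G01 X178.2908 Y30.0249
G01 X183.2069 Y14.8948
G01 X196.0773 Y5.5438
G01 X211.9861 Y5.5438
G01 X224.8565 Y14.8948
G01 X229.7726 Y30.0249
M5
G0 X246.5194 Y124.0428
M3 S231
G01 X240.2089 Y120.7709 F2858
G01 X213.7998 Y121.9298
G01 X180.0599 Y124.0822
G01 X151.7570 Y123.7907
G01 X141.6591 Y117.6182
M5
G0 X54.7057 Y57.9882
M3 S526
G01 X48.3849 Y108.0141 F2334
M5
G0 X110.8820 Y70.7087
M3 S778
G01 X222.5876 Y70.7087 F1261
G01 X222.5876 Y22.9170
G01 X110.8820 Y22.9170
G01 X110.8820 Y70.7087
M5
G0 X0.0000 Y0.0000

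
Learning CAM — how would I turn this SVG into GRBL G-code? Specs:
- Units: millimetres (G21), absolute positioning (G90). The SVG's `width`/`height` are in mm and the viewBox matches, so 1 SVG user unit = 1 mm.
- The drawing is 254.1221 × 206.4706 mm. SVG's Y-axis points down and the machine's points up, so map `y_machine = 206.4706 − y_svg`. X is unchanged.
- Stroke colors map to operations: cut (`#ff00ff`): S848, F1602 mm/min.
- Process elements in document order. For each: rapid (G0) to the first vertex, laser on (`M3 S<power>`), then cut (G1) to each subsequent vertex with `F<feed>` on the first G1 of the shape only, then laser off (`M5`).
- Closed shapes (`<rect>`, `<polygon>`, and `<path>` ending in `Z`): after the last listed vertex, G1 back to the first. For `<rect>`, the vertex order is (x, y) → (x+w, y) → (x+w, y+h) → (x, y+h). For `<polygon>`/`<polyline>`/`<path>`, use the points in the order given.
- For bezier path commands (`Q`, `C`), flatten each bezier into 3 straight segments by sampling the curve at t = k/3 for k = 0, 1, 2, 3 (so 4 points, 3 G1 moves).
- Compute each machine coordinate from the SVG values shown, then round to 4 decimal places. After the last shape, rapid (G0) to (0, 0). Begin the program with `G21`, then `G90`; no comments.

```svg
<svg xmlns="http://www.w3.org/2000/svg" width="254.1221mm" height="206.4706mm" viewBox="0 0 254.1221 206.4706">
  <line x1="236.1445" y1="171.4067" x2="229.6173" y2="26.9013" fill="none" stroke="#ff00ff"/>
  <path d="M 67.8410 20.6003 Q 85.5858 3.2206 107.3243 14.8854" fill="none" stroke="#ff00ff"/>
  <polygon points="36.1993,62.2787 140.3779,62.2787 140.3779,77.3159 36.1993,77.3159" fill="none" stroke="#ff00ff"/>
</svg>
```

G21
G90
G0 X236.1445 Y35.0639
M3 S848
G1 X229.6173 Y179.5693 F1602
M5
G0 X67.8410 Y185.8703
M3 S848
G1 X80.1146 Y194.2296 F1602
G1 X93.2757 Y196.1346
G1 X107.3243 Y191.5852
M5
G0 X36.1993 Y144.1919
M3 S848
G1 X140.3779 Y144.1919 F1602
G1 X140.3779 Y129.1547
G1 X36.1993 Y129.1547
G1 X36.1993 Y144.1919
M5
G0 X0.0000 Y0.0000

1 u = 1 mm; y_m = 206.4706 − y.

[1] `<line>` line segment, #ff00ff→cut S848 F1602: (236.1445,35.0639) → (229.6173,179.5693)

[2] `<path>` quadratic bezier, #ff00ff→cut S848 F1602: (67.8410,185.8703) → (80.1146,194.2296) → (93.2757,196.1346) → (107.3243,191.5852)

[3] `<polygon>` rectangle, #ff00ff→cut S848 F1602: (36.1993,144.1919) → (140.3779,144.1919) → (140.3779,129.1547) → (36.1993,129.1547) → (36.1993,144.1919) (closed)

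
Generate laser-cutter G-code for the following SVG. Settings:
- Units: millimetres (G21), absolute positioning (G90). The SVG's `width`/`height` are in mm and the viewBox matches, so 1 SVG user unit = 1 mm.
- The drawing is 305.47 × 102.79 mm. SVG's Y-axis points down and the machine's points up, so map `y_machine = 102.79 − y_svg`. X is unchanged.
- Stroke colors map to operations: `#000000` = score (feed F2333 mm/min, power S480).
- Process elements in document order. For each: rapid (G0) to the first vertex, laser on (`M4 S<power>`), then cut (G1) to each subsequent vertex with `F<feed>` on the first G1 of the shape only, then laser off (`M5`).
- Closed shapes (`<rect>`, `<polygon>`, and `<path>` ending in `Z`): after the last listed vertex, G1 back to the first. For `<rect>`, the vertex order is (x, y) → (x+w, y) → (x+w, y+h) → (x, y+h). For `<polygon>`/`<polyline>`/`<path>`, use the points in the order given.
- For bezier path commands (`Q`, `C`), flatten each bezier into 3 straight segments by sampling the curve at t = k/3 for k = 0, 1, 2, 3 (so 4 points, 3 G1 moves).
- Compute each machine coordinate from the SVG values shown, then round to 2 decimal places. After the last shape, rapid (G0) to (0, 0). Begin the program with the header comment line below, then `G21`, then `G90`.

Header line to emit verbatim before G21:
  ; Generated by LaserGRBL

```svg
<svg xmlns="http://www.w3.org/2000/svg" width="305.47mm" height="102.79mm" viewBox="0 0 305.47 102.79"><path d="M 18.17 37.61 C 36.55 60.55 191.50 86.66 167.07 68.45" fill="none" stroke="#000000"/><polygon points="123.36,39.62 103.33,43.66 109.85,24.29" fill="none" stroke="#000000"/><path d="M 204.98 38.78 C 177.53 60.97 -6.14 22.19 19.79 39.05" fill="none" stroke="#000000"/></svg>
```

; Generated by LaserGRBL
G21
G90
G0 X18.17 Y65.18
M4 S480
G1 X70.37 Y42.94 F2333
G1 X143.41 Y29.14
G1 X167.07 Y34.34
M5
G0 X123.36 Y63.17
M4 S480
G1 X103.33 Y59.13 F2333
G1 X109.85 Y78.50
G1 X123.36 Y63.17
M5
G0 X204.98 Y64.01
M4 S480
G1 X139.01 Y57.82 F2333
G1 X50.18 Y66.37
G1 X19.79 Y63.74
M5
G0 X0.00 Y0.00

Since the viewBox matches the mm dimensions, user units are millimetres directly. The only transform is the Y-flip y_m = 102.79 − y_svg.

Shape 1 is a cubic bezier drawn with `<path>`. Its stroke #000000 means score at S480, F2333. After flipping Y the toolpath is (18.17,65.18) → (70.37,42.94) → (143.41,29.14) → (167.07,34.34).

Shape 2 is a regular polygon drawn with `<polygon>`. Its stroke #000000 means score at S480, F2333. After flipping Y the toolpath is (123.36,63.17) → (103.33,59.13) → (109.85,78.50) → (123.36,63.17), returning to the start.

Shape 3 is a cubic bezier drawn with `<path>`. Its stroke #000000 means score at S480, F2333. After flipping Y the toolpath is (204.98,64.01) → (139.01,57.82) → (50.18,66.37) → (19.79,63.74).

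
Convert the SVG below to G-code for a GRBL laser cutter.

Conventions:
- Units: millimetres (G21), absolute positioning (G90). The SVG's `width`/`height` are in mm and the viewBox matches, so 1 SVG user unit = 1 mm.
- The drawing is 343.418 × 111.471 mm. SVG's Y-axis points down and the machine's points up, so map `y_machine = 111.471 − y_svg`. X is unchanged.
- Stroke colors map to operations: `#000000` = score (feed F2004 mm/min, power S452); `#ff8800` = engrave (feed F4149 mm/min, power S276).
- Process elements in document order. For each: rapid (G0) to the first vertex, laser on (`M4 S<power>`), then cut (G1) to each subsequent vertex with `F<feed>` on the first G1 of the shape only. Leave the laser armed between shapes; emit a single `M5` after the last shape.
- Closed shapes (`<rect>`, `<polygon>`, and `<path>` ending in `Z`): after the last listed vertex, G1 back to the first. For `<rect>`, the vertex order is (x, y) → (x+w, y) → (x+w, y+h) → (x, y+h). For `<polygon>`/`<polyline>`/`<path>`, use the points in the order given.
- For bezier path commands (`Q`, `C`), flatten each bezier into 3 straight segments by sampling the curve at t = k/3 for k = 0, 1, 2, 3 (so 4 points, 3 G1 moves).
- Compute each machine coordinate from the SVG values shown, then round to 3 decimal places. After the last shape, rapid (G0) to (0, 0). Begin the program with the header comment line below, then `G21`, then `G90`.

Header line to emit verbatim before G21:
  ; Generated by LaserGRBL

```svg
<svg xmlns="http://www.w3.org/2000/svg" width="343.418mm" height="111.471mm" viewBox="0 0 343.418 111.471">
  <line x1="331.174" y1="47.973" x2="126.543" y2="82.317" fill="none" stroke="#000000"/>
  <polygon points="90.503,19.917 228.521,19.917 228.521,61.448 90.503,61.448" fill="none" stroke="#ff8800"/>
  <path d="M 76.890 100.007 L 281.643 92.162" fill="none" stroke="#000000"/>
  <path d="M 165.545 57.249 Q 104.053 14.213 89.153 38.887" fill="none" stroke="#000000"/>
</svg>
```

Since the viewBox matches the mm dimensions, user units are millimetres directly. The only transform is the Y-flip y_m = 111.471 − y_svg.

Shape 1 is a line segment drawn with `<line>`. Its stroke #000000 means score at S452, F2004. After flipping Y the toolpath is (331.174,63.498) → (126.543,29.154).

Shape 2 is a rectangle drawn with `<polygon>`. Its stroke #ff8800 means engrave at S276, F4149. After flipping Y the toolpath is (90.503,91.554) → (228.521,91.554) → (228.521,50.023) → (90.503,50.023) → (90.503,91.554), returning to the start.

Shape 3 is a line segment drawn with `<path>`. Its stroke #000000 means score at S452, F2004. After flipping Y the toolpath is (76.890,11.464) → (281.643,19.309).

Shape 4 is a quadratic bezier drawn with `<path>`. Its stroke #000000 means score at S452, F2004. After flipping Y the toolpath is (165.545,54.222) → (129.727,75.389) → (104.263,81.510) → (89.153,72.584).

; Generated by LaserGRBL
G21
G90
G0 X331.174 Y63.498
M4 S452
G1 X126.543 Y29.154 F2004
G0 X90.503 Y91.554
M4 S276
G1 X228.521 Y91.554 F4149
G1 X228.521 Y50.023
G1 X90.503 Y50.023
G1 X90.503 Y91.554
G0 X76.890 Y11.464
M4 S452
G1 X281.643 Y19.309 F2004
G0 X165.545 Y54.222
M4 S452
G1 X129.727 Y75.389 F2004
G1 X104.263 Y81.510
G1 X89.153 Y72.584
M5
G0 X0.000 Y0.000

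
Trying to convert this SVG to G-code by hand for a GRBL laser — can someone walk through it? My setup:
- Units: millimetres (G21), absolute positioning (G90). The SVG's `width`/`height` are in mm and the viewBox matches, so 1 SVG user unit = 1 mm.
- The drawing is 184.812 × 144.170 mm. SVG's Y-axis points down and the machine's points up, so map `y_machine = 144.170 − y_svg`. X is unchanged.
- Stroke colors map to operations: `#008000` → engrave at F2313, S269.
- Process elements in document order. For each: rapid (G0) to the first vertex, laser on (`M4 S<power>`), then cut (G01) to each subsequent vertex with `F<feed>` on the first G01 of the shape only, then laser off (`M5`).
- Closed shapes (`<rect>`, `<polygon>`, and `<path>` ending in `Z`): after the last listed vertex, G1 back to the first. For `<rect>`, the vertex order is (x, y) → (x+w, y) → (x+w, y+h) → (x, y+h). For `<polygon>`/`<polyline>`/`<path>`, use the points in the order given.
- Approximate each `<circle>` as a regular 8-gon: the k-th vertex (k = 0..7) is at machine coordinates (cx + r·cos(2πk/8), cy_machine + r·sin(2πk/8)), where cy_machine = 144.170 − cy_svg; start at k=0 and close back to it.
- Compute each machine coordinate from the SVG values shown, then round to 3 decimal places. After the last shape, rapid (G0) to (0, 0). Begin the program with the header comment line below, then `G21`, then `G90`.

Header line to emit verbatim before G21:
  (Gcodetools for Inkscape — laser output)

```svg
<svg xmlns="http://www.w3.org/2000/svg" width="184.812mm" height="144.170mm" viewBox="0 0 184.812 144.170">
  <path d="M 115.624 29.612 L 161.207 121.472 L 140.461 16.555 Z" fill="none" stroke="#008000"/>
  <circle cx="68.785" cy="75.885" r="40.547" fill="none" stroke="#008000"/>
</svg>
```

(Gcodetools for Inkscape — laser output)
G21
G90
G0 X115.624 Y114.558
M4 S269
G01 X161.207 Y22.698 F2313
G01 X140.461 Y127.615
G01 X115.624 Y114.558
M5
G0 X109.332 Y68.285
M4 S269
G01 X97.456 Y96.956 F2313
G01 X68.785 Y108.832
G01 X40.114 Y96.956
G01 X28.238 Y68.285
G01 X40.114 Y39.614
G01 X68.785 Y27.738
G01 X97.456 Y39.614
G01 X109.332 Y68.285
M5
G0 X0.000 Y0.000

1 u = 1 mm; y_m = 144.170 − y.

[1] `<path>` closed polygon, #008000→engrave S269 F2313: (115.624,114.558) → (161.207,22.698) → (140.461,127.615) → (115.624,114.558) (closed)

[2] `<circle>` circle, #008000→engrave S269 F2313: (109.332,68.285) → (97.456,96.956) → (68.785,108.832) → (40.114,96.956) → (28.238,68.285) → (40.114,39.614) → (68.785,27.738) → (97.456,39.614) → (109.332,68.285) (closed)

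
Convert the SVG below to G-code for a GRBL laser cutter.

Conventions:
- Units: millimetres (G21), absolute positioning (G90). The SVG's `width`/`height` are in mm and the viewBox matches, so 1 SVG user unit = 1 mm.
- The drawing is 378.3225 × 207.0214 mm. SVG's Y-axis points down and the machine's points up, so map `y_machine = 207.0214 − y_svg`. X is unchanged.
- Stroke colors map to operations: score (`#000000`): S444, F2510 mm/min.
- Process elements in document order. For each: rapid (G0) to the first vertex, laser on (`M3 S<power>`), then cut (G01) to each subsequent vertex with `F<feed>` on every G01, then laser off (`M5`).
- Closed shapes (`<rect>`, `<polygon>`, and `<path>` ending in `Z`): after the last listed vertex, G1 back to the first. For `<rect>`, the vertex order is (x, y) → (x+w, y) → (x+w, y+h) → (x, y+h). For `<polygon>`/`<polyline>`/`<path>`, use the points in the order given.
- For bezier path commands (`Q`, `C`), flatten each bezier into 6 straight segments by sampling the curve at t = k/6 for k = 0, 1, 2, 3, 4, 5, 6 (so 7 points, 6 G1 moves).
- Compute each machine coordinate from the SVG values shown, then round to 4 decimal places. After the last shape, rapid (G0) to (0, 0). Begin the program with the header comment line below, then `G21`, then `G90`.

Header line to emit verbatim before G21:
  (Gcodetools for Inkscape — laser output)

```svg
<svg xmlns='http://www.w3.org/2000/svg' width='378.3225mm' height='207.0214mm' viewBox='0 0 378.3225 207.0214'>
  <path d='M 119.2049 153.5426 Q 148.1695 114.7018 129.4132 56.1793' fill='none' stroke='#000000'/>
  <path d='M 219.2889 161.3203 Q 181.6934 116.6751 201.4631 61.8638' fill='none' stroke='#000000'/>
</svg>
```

(Gcodetools for Inkscape — laser output)
G21
G90
G0 X119.2049 Y53.4788
M3 S444
G01 X127.5342 Y66.9724 F2510
G01 X133.2123 Y81.5595 F2510
G01 X136.2393 Y97.2400 F2510
G01 X136.6151 Y114.0140 F2510
G01 X134.3397 Y131.8813 F2510
G01 X129.4132 Y150.8421 F2510
M5
G0 X219.2889 Y45.7011
M3 S444
G01 X208.3505 Y60.8652 F2510
G01 X200.5991 Y76.5941 F2510
G01 X196.0347 Y92.8878 F2510
G01 X194.6572 Y109.7463 F2510
G01 X196.4667 Y127.1696 F2510
G01 X201.4631 Y145.1576 F2510
M5
G0 X0.0000 Y0.0000

viewBox `0 0 378.3225 207.0214` with mm width/height → 1 unit = 1 mm. Flip: y_m = 207.0214 − y_svg.

**Shape 1** — `<path>` quadratic bezier, stroke `#000000` → score (S444, F2510). Control points (SVG): P0=(119.2049,153.5426), P1=(148.1695,114.7018), P2=(129.4132,56.1793); sampled at t=k/6. Machine vertices: (119.2049,53.4788) → (127.5342,66.9724) → (133.2123,81.5595) → (136.2393,97.2400) → (136.6151,114.0140) → (134.3397,131.8813) → (129.4132,150.8421). Open path.

**Shape 2** — `<path>` quadratic bezier, stroke `#000000` → score (S444, F2510). Control points (SVG): P0=(219.2889,161.3203), P1=(181.6934,116.6751), P2=(201.4631,61.8638); sampled at t=k/6. Machine vertices: (219.2889,45.7011) → (208.3505,60.8652) → (200.5991,76.5941) → (196.0347,92.8878) → (194.6572,109.7463) → (196.4667,127.1696) → (201.4631,145.1576). Open path.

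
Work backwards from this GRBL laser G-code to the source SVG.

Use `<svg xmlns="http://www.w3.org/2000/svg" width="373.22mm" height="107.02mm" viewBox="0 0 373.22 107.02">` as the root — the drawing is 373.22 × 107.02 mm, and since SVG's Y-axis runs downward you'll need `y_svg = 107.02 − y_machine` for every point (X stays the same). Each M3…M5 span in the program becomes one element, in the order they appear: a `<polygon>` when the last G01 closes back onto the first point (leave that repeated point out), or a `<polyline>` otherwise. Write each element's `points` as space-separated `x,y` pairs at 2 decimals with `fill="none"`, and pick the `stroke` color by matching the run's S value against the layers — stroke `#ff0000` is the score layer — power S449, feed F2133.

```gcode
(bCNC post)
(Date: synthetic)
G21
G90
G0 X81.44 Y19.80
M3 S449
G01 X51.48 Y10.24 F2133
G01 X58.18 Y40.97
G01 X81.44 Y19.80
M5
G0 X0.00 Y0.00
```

Each laser-on run becomes one SVG element. Flip Y back into SVG space with y_svg = 107.02 − y_machine. Every run uses S449, so all elements get stroke `#ff0000` (score).

Run 1: The run returns to its start, so emit a `<polygon>` with points (Y-flipped): 81.44,87.22 51.48,96.78 58.18,66.05.

<svg xmlns="http://www.w3.org/2000/svg" width="373.22mm" height="107.02mm" viewBox="0 0 373.22 107.02">
  <polygon points="81.44,87.22 51.48,96.78 58.18,66.05" fill="none" stroke="#ff0000"/>
</svg>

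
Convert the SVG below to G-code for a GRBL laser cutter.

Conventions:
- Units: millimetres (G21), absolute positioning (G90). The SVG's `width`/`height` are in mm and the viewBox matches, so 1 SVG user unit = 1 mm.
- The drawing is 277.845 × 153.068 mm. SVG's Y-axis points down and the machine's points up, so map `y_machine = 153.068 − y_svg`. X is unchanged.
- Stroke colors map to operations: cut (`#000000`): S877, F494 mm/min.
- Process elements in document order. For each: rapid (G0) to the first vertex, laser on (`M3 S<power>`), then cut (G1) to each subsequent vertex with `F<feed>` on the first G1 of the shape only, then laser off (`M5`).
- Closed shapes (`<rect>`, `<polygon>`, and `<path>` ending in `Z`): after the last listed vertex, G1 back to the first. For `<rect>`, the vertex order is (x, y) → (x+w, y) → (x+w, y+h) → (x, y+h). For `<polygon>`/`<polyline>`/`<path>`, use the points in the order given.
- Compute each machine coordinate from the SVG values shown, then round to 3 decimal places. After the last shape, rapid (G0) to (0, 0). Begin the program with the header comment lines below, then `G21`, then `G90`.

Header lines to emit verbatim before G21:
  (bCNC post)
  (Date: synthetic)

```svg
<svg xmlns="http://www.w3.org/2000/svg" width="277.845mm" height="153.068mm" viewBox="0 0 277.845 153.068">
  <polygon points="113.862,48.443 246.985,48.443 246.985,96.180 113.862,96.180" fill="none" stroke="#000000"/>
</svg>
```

viewBox `0 0 277.845 153.068` with mm width/height → 1 unit = 1 mm. Flip: y_m = 153.068 − y_svg.

**Shape 1** — `<polygon>` rectangle, stroke `#000000` → cut (S877, F494). Machine vertices: (113.862,104.625) → (246.985,104.625) → (246.985,56.888) → (113.862,56.888) → (113.862,104.625). Closed: final G1 returns to the first vertex.

(bCNC post)
(Date: synthetic)
G21
G90
G0 X113.862 Y104.625
M3 S877
G1 X246.985 Y104.625 F494
G1 X246.985 Y56.888
G1 X113.862 Y56.888
G1 X113.862 Y104.625
M5
G0 X0.000 Y0.000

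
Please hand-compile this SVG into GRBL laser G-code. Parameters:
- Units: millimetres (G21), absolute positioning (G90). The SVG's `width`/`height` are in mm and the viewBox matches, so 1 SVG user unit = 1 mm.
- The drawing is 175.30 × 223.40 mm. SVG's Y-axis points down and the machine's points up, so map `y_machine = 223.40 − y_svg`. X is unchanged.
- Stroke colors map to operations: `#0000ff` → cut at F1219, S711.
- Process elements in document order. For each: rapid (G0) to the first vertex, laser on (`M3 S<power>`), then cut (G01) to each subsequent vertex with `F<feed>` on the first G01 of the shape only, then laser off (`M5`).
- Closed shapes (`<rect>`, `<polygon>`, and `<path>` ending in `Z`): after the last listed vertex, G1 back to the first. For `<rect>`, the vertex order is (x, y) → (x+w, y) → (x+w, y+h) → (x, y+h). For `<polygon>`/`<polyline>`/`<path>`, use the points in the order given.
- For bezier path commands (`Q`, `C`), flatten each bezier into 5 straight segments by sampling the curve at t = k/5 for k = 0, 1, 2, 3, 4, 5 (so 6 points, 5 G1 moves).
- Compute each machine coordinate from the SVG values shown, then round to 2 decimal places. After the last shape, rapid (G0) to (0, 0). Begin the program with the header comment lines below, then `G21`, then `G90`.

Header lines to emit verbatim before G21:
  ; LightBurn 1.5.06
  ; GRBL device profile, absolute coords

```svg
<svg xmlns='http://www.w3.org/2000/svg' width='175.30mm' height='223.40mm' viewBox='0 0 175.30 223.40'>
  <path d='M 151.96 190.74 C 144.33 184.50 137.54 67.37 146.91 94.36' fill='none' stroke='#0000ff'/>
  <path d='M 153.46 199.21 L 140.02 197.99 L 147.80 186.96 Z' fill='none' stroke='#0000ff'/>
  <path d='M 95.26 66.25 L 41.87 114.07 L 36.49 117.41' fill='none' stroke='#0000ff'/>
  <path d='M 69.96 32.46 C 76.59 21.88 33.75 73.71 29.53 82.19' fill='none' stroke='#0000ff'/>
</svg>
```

1 u = 1 mm; y_m = 223.40 − y.

[1] `<path>` cubic bezier, #0000ff→cut S711 F1219: (151.96,32.66) → (147.61,47.67) → (144.19,77.05) → (142.44,108.57) → (143.10,129.98) → (146.91,129.04)

[2] `<path>` regular polygon, #0000ff→cut S711 F1219: (153.46,24.19) → (140.02,25.41) → (147.80,36.44) → (153.46,24.19) (closed)

[3] `<path>` open polyline, #0000ff→cut S711 F1219: (95.26,157.15) → (41.87,109.33) → (36.49,105.99)

[4] `<path>` cubic bezier, #0000ff→cut S711 F1219: (69.96,190.94) → (68.71,190.64) → (59.81,180.45) → (47.49,165.43) → (35.99,150.65) → (29.53,141.21)

; LightBurn 1.5.06
; GRBL device profile, absolute coords
G21
G90
G0 X151.96 Y32.66
M3 S711
G01 X147.61 Y47.67 F1219
G01 X144.19 Y77.05
G01 X142.44 Y108.57
G01 X143.10 Y129.98
G01 X146.91 Y129.04
M5
G0 X153.46 Y24.19
M3 S711
G01 X140.02 Y25.41 F1219
G01 X147.80 Y36.44
G01 X153.46 Y24.19
M5
G0 X95.26 Y157.15
M3 S711
G01 X41.87 Y109.33 F1219
G01 X36.49 Y105.99
M5
G0 X69.96 Y190.94
M3 S711
G01 X68.71 Y190.64 F1219
G01 X59.81 Y180.45
G01 X47.49 Y165.43
G01 X35.99 Y150.65
G01 X29.53 Y141.21
M5
G0 X0.00 Y0.00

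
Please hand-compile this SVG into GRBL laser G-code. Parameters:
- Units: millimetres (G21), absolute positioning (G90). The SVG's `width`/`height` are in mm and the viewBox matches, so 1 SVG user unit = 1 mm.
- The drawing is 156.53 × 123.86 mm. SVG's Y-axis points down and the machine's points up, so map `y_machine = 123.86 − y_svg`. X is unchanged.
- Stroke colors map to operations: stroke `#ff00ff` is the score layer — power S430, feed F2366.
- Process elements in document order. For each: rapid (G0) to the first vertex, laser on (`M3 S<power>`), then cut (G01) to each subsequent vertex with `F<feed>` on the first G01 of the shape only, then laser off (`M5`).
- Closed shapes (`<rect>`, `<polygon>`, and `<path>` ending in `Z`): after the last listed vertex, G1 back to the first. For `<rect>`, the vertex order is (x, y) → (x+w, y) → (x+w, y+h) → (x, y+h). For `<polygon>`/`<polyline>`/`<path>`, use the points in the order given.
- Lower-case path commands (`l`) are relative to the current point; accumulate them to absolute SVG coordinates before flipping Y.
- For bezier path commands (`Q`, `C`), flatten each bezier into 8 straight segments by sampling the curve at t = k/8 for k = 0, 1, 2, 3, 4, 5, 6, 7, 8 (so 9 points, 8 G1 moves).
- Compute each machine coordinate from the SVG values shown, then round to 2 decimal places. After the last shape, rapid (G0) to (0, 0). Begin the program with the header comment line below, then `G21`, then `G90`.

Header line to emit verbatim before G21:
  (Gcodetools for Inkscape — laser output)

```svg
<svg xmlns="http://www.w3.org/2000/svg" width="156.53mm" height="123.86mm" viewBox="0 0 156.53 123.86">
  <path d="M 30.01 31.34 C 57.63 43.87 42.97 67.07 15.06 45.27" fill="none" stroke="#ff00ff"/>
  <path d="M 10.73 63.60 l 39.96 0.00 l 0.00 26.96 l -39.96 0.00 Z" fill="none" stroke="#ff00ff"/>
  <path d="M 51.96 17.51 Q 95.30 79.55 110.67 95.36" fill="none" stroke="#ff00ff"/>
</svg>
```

(Gcodetools for Inkscape — laser output)
G21
G90
G0 X30.01 Y92.52
M3 S430
G01 X38.44 Y87.43 F2366
G01 X43.25 Y81.99
G01 X44.78 Y76.86
G01 X43.36 Y72.68
G01 X39.34 Y70.11
G01 X33.05 Y69.81
G01 X24.85 Y72.42
G01 X15.06 Y78.59
M5
G0 X10.73 Y60.26
M3 S430
G01 X50.69 Y60.26 F2366
G01 X50.69 Y33.30
G01 X10.73 Y33.30
G01 X10.73 Y60.26
M5
G0 X51.96 Y106.35
M3 S430
G01 X62.36 Y91.56 F2366
G01 X71.88 Y78.22
G01 X80.53 Y66.32
G01 X88.31 Y55.87
G01 X95.21 Y46.86
G01 X101.24 Y39.29
G01 X106.39 Y33.17
G01 X110.67 Y28.50
M5
G0 X0.00 Y0.00

viewBox `0 0 156.53 123.86` with mm width/height → 1 unit = 1 mm. Flip: y_m = 123.86 − y_svg.

**Shape 1** — `<path>` cubic bezier, stroke `#ff00ff` → score (S430, F2366). Control points (SVG): P0=(30.01,31.34), P1=(57.63,43.87), P2=(42.97,67.07), P3=(15.06,45.27); sampled at t=k/8. Machine vertices: (30.01,92.52) → (38.44,87.43) → (43.25,81.99) → (44.78,76.86) → (43.36,72.68) → (39.34,70.11) → (33.05,69.81) → (24.85,72.42) → (15.06,78.59). Open path.

**Shape 2** — `<path>` rectangle, stroke `#ff00ff` → score (S430, F2366). Machine vertices: (10.73,60.26) → (50.69,60.26) → (50.69,33.30) → (10.73,33.30) → (10.73,60.26). Closed: final G1 returns to the first vertex.

**Shape 3** — `<path>` quadratic bezier, stroke `#ff00ff` → score (S430, F2366). Control points (SVG): P0=(51.96,17.51), P1=(95.30,79.55), P2=(110.67,95.36); sampled at t=k/8. Machine vertices: (51.96,106.35) → (62.36,91.56) → (71.88,78.22) → (80.53,66.32) → (88.31,55.87) → (95.21,46.86) → (101.24,39.29) → (106.39,33.17) → (110.67,28.50). Open path.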